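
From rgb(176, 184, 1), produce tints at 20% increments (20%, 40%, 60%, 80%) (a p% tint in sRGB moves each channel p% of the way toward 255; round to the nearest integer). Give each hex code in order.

#C0C634, #D0D467, #DFE399, #EFF1CC

20%: (176 + 15.8 = 191.8→192, 184 + 14.2 = 198.2→198, 1 + 50.8 = 51.8→52) → #C0C634
40%: (176 + 31.6 = 207.6→208, 184 + 28.4 = 212.4→212, 1 + 101.6 = 102.6→103) → #D0D467
60%: (176 + 47.4 = 223.4→223, 184 + 42.6 = 226.6→227, 1 + 152.4 = 153.4→153) → #DFE399
80%: (176 + 63.2 = 239.2→239, 184 + 56.8 = 240.8→241, 1 + 203.2 = 204.2→204) → #EFF1CC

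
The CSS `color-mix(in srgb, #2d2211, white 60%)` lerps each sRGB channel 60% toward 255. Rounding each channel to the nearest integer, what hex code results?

#aba7a0

#2d2211 is rgb(45, 34, 17).
Per channel, c → c + 0.6(255 − c):
  R: 45 + 0.6×(255−45) = 45 + 126 = 171 → 171
  G: 34 + 0.6×(255−34) = 34 + 132.6 = 166.6 → 167
  B: 17 + 142.8 = 159.8 → 160
rgb(171, 167, 160) = #aba7a0.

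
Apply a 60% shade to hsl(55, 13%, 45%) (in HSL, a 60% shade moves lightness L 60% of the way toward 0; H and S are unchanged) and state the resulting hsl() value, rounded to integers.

hsl(55, 13%, 18%)

L moves 60% from 45 toward 0: 45 − 27 = 18 → 18.
H and S are unchanged.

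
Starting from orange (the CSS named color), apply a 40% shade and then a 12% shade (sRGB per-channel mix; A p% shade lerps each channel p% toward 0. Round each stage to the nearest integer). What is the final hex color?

CSS orange is rgb(255, 165, 0).
Per channel, c → c + 0.4(0 − c):
  R: 255 + 0.4×(0−255) = 255 − 102 = 153 → 153
  G: 165 − 66 = 99 → 99
  B: 0 + 0 = 0 → 0
After the shade: rgb(153, 99, 0) = #996300.
Per channel, c → c + 0.12(0 − c):
  R: 153 + 0.12×(0−153) = 153 − 18.36 = 134.64 → 135
  G: 99 + 0.12×(0−99) = 99 − 11.88 = 87.12 → 87
  B: 0 + 0.12×(0−0) = 0 + 0 = 0 → 0
rgb(135, 87, 0) = #875700.

#875700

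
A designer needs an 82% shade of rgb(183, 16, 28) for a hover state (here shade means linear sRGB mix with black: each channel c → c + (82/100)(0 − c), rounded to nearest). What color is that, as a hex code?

An 82% shade moves each channel 82% toward 0:
  R: 183 + 0.82×(0−183) = 183 − 150.06 = 32.94 → 33
  G: 16 + 0.82×(0−16) = 16 − 13.12 = 2.88 → 3
  B: 28 − 22.96 = 5.04 → 5
rgb(33, 3, 5) = #210305.

#210305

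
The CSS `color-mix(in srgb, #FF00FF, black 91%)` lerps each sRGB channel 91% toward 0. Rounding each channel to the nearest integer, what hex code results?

#170017

#FF00FF is rgb(255, 0, 255).
A 91% shade moves each channel 91% toward 0:
  R: 255 + 0.91×(0−255) = 255 − 232.05 = 22.95 → 23
  G: 0 + 0.91×(0−0) = 0 + 0 = 0 → 0
  B: 255 + 0.91×(0−255) = 255 − 232.05 = 22.95 → 23
rgb(23, 0, 23) = #170017.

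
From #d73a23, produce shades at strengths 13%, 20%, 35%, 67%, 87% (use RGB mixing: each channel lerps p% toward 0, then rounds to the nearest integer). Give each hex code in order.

#bb321e, #ac2e1c, #8c2617, #47130c, #1c0805

#d73a23 is rgb(215, 58, 35).
13%: (215 − 27.95 = 187.05→187, 58 − 7.54 = 50.46→50, 35 − 4.55 = 30.45→30) → #bb321e
20%: (215 − 43 = 172→172, 58 − 11.6 = 46.4→46, 35 − 7 = 28→28) → #ac2e1c
35%: (215 − 75.25 = 139.75→140, 58 − 20.3 = 37.7→38, 35 − 12.25 = 22.75→23) → #8c2617
67%: (215 − 144.05 = 70.95→71, 58 − 38.86 = 19.14→19, 35 − 23.45 = 11.55→12) → #47130c
87%: (215 − 187.05 = 27.95→28, 58 − 50.46 = 7.54→8, 35 − 30.45 = 4.55→5) → #1c0805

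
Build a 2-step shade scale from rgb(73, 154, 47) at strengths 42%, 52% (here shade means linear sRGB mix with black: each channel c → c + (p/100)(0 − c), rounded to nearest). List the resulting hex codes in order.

#2A591B, #234A17

42%: (73 − 30.66 = 42.34→42, 154 − 64.68 = 89.32→89, 47 − 19.74 = 27.26→27) → #2A591B
52%: (73 − 37.96 = 35.04→35, 154 − 80.08 = 73.92→74, 47 − 24.44 = 22.56→23) → #234A17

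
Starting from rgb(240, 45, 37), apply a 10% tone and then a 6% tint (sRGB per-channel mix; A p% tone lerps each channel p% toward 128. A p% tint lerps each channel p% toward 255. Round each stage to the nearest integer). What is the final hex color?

A 10% tone moves each channel 10% toward 128:
  R: 240 + 0.1×(128−240) = 240 − 11.2 = 228.8 → 229
  G: 45 + 0.1×(128−45) = 45 + 8.3 = 53.3 → 53
  B: 37 + 0.1×(128−37) = 37 + 9.1 = 46.1 → 46
After the tone: rgb(229, 53, 46) = #e5352e.
Per channel, c → c + 0.06(255 − c):
  R: 229 + 1.56 = 230.56 → 231
  G: 53 + 0.06×(255−53) = 53 + 12.12 = 65.12 → 65
  B: 46 + 0.06×(255−46) = 46 + 12.54 = 58.54 → 59
rgb(231, 65, 59) = #e7413b.

#e7413b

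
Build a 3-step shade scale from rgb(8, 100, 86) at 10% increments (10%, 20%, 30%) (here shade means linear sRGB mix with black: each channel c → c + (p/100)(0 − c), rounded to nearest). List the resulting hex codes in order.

#075a4d, #065045, #06463c

10%: (8 − 0.8 = 7.2→7, 100 − 10 = 90→90, 86 − 8.6 = 77.4→77) → #075a4d
20%: (8 − 1.6 = 6.4→6, 100 − 20 = 80→80, 86 − 17.2 = 68.8→69) → #065045
30%: (8 − 2.4 = 5.6→6, 100 − 30 = 70→70, 86 − 25.8 = 60.2→60) → #06463c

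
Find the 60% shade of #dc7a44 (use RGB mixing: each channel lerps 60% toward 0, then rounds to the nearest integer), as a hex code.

#dc7a44 is rgb(220, 122, 68).
Per channel, c → c + 0.6(0 − c):
  R: 220 + 0.6×(0−220) = 220 − 132 = 88 → 88
  G: 122 + 0.6×(0−122) = 122 − 73.2 = 48.8 → 49
  B: 68 − 40.8 = 27.2 → 27
rgb(88, 49, 27) = #58311b.

#58311b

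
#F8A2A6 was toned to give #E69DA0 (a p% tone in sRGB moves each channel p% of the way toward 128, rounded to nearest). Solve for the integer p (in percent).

15%

#F8A2A6 is rgb(248, 162, 166); #E69DA0 is rgb(230, 157, 160).
On the R channel (widest range): 230 ≈ 248 + (p/100)(128 − 248), so p ≈ 100×(230 − 248)/(128 − 248) = -1800/-120 = 15.00.
p = 15 reproduces all three channels after rounding.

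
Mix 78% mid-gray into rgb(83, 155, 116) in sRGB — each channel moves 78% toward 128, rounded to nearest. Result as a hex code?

Per channel, c → c + 0.78(128 − c):
  R: 83 + 0.78×(128−83) = 83 + 35.1 = 118.1 → 118
  G: 155 − 21.06 = 133.94 → 134
  B: 116 + 0.78×(128−116) = 116 + 9.36 = 125.36 → 125
rgb(118, 134, 125) = #76867d.

#76867d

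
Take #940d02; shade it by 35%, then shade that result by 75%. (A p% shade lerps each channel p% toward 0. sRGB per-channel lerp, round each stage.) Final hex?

#180200

#940d02 is rgb(148, 13, 2).
Lerp each channel 35% toward 0:
  R: 148 + 0.35×(0−148) = 148 − 51.8 = 96.2 → 96
  G: 13 + 0.35×(0−13) = 13 − 4.55 = 8.45 → 8
  B: 2 − 0.7 = 1.3 → 1
After the shade: rgb(96, 8, 1) = #600801.
A 75% shade moves each channel 75% toward 0:
  R: 96 − 72 = 24 → 24
  G: 8 + 0.75×(0−8) = 8 − 6 = 2 → 2
  B: 1 − 0.75 = 0.25 → 0
rgb(24, 2, 0) = #180200.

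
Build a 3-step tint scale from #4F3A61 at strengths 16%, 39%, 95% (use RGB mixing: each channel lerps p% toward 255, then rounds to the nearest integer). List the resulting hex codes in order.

#6B5A7A, #94879F, #F6F5F7

#4F3A61 is rgb(79, 58, 97).
16%: (79 + 28.16 = 107.16→107, 58 + 31.52 = 89.52→90, 97 + 25.28 = 122.28→122) → #6B5A7A
39%: (79 + 68.64 = 147.64→148, 58 + 76.83 = 134.83→135, 97 + 61.62 = 158.62→159) → #94879F
95%: (79 + 167.2 = 246.2→246, 58 + 187.15 = 245.15→245, 97 + 150.1 = 247.1→247) → #F6F5F7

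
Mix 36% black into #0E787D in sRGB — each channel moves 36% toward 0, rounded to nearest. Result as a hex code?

#0E787D is rgb(14, 120, 125).
Lerp each channel 36% toward 0:
  R: 14 + 0.36×(0−14) = 14 − 5.04 = 8.96 → 9
  G: 120 + 0.36×(0−120) = 120 − 43.2 = 76.8 → 77
  B: 125 + 0.36×(0−125) = 125 − 45 = 80 → 80
rgb(9, 77, 80) = #094D50.

#094D50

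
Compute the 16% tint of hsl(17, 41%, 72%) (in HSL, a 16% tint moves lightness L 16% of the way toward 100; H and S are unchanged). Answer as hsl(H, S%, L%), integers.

hsl(17, 41%, 76%)

L moves 16% from 72 toward 100: 72 + 4.48 = 76.48 → 76.
H and S are unchanged.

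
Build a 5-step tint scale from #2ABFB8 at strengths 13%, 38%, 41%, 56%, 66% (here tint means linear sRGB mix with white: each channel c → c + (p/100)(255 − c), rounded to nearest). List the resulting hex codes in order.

#46C7C1, #7BD7D3, #81D9D5, #A1E3E0, #B7E9E7

#2ABFB8 is rgb(42, 191, 184).
13%: (42 + 27.69 = 69.69→70, 191 + 8.32 = 199.32→199, 184 + 9.23 = 193.23→193) → #46C7C1
38%: (42 + 80.94 = 122.94→123, 191 + 24.32 = 215.32→215, 184 + 26.98 = 210.98→211) → #7BD7D3
41%: (42 + 87.33 = 129.33→129, 191 + 26.24 = 217.24→217, 184 + 29.11 = 213.11→213) → #81D9D5
56%: (42 + 119.28 = 161.28→161, 191 + 35.84 = 226.84→227, 184 + 39.76 = 223.76→224) → #A1E3E0
66%: (42 + 140.58 = 182.58→183, 191 + 42.24 = 233.24→233, 184 + 46.86 = 230.86→231) → #B7E9E7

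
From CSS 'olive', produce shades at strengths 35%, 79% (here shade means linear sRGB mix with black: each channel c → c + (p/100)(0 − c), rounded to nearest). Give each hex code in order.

CSS olive is rgb(128, 128, 0).
35%: (128 − 44.8 = 83.2→83, 128 − 44.8 = 83.2→83, 0→0) → #535300
79%: (128 − 101.12 = 26.88→27, 128 − 101.12 = 26.88→27, 0→0) → #1B1B00

#535300, #1B1B00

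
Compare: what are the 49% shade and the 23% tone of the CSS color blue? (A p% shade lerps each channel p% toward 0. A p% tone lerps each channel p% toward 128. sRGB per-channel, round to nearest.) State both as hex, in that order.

#000082, #1D1DE2

CSS blue is rgb(0, 0, 255).
49% shade:
  R: 0 + 0.49×(0−0) = 0 + 0 = 0 → 0
  G: 0 + 0 = 0 → 0
  B: 255 − 124.95 = 130.05 → 130
  → #000082
23% tone:
  R: 0 + 0.23×(128−0) = 0 + 29.44 = 29.44 → 29
  G: 0 + 0.23×(128−0) = 0 + 29.44 = 29.44 → 29
  B: 255 + 0.23×(128−255) = 255 − 29.21 = 225.79 → 226
  → #1D1DE2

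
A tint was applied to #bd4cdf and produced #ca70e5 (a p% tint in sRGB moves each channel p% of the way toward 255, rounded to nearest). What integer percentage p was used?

20%

#bd4cdf is rgb(189, 76, 223); #ca70e5 is rgb(202, 112, 229).
On the G channel (widest range): 112 ≈ 76 + (p/100)(255 − 76), so p ≈ 100×(112 − 76)/(255 − 76) = 3600/179 = 20.11.
p = 20 reproduces all three channels after rounding.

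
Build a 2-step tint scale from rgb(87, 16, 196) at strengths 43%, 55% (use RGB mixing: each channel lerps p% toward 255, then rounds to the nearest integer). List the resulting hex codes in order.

43%: (87 + 72.24 = 159.24→159, 16 + 102.77 = 118.77→119, 196 + 25.37 = 221.37→221) → #9F77DD
55%: (87 + 92.4 = 179.4→179, 16 + 131.45 = 147.45→147, 196 + 32.45 = 228.45→228) → #B393E4

#9F77DD, #B393E4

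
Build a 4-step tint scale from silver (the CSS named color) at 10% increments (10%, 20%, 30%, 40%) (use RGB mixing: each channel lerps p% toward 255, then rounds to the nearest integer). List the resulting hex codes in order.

CSS silver is rgb(192, 192, 192).
10%: (192 + 6.3 = 198.3→198, 192 + 6.3 = 198.3→198, 192 + 6.3 = 198.3→198) → #c6c6c6
20%: (192 + 12.6 = 204.6→205, 192 + 12.6 = 204.6→205, 192 + 12.6 = 204.6→205) → #cdcdcd
30%: (192 + 18.9 = 210.9→211, 192 + 18.9 = 210.9→211, 192 + 18.9 = 210.9→211) → #d3d3d3
40%: (192 + 25.2 = 217.2→217, 192 + 25.2 = 217.2→217, 192 + 25.2 = 217.2→217) → #d9d9d9

#c6c6c6, #cdcdcd, #d3d3d3, #d9d9d9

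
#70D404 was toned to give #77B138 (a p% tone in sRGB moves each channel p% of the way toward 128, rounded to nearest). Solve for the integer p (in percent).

#70D404 is rgb(112, 212, 4); #77B138 is rgb(119, 177, 56).
On the B channel (widest range): 56 ≈ 4 + (p/100)(128 − 4), so p ≈ 100×(56 − 4)/(128 − 4) = 5200/124 = 41.94.
p = 42 reproduces all three channels after rounding.

42%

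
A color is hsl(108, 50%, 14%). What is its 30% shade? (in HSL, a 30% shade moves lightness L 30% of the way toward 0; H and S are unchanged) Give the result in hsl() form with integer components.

hsl(108, 50%, 10%)

L moves 30% from 14 toward 0: 14 − 4.2 = 9.8 → 10.
H and S are unchanged.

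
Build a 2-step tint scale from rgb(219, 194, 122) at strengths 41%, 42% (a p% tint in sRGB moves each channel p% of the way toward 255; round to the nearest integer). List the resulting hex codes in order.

#eadbb1, #eadcb2

41%: (219 + 14.76 = 233.76→234, 194 + 25.01 = 219.01→219, 122 + 54.53 = 176.53→177) → #eadbb1
42%: (219 + 15.12 = 234.12→234, 194 + 25.62 = 219.62→220, 122 + 55.86 = 177.86→178) → #eadcb2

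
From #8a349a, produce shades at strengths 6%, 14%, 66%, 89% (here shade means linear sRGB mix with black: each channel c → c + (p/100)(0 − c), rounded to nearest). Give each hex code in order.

#8a349a is rgb(138, 52, 154).
6%: (138 − 8.28 = 129.72→130, 52 − 3.12 = 48.88→49, 154 − 9.24 = 144.76→145) → #823191
14%: (138 − 19.32 = 118.68→119, 52 − 7.28 = 44.72→45, 154 − 21.56 = 132.44→132) → #772d84
66%: (138 − 91.08 = 46.92→47, 52 − 34.32 = 17.68→18, 154 − 101.64 = 52.36→52) → #2f1234
89%: (138 − 122.82 = 15.18→15, 52 − 46.28 = 5.72→6, 154 − 137.06 = 16.94→17) → #0f0611

#823191, #772d84, #2f1234, #0f0611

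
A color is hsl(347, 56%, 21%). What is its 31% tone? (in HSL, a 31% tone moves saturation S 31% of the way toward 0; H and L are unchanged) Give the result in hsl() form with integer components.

hsl(347, 39%, 21%)

S moves 31% from 56 toward 0: 56 − 17.36 = 38.64 → 39.
H and L are unchanged.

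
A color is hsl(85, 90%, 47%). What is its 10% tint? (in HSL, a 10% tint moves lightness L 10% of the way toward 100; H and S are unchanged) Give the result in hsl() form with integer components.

L moves 10% from 47 toward 100: 47 + 5.3 = 52.3 → 52.
H and S are unchanged.

hsl(85, 90%, 52%)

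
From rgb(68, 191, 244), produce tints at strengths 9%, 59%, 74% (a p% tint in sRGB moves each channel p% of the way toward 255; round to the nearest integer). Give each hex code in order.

#55C5F5, #B2E5FA, #CEEEFC

9%: (68 + 16.83 = 84.83→85, 191 + 5.76 = 196.76→197, 244 + 0.99 = 244.99→245) → #55C5F5
59%: (68 + 110.33 = 178.33→178, 191 + 37.76 = 228.76→229, 244 + 6.49 = 250.49→250) → #B2E5FA
74%: (68 + 138.38 = 206.38→206, 191 + 47.36 = 238.36→238, 244 + 8.14 = 252.14→252) → #CEEEFC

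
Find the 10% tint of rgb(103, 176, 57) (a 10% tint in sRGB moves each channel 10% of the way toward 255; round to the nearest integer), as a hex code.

Lerp each channel 10% toward 255:
  R: 103 + 15.2 = 118.2 → 118
  G: 176 + 0.1×(255−176) = 176 + 7.9 = 183.9 → 184
  B: 57 + 0.1×(255−57) = 57 + 19.8 = 76.8 → 77
rgb(118, 184, 77) = #76B84D.

#76B84D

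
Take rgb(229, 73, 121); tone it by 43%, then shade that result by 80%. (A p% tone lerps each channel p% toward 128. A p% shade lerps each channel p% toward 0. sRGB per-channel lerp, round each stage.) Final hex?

A 43% tone moves each channel 43% toward 128:
  R: 229 − 43.43 = 185.57 → 186
  G: 73 + 23.65 = 96.65 → 97
  B: 121 + 3.01 = 124.01 → 124
After the tone: rgb(186, 97, 124) = #ba617c.
Per channel, c → c + 0.8(0 − c):
  R: 186 + 0.8×(0−186) = 186 − 148.8 = 37.2 → 37
  G: 97 + 0.8×(0−97) = 97 − 77.6 = 19.4 → 19
  B: 124 − 99.2 = 24.8 → 25
rgb(37, 19, 25) = #251319.

#251319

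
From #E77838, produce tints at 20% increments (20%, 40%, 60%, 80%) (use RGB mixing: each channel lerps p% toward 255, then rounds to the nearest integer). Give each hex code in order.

#E77838 is rgb(231, 120, 56).
20%: (231 + 4.8 = 235.8→236, 120 + 27 = 147→147, 56 + 39.8 = 95.8→96) → #EC9360
40%: (231 + 9.6 = 240.6→241, 120 + 54 = 174→174, 56 + 79.6 = 135.6→136) → #F1AE88
60%: (231 + 14.4 = 245.4→245, 120 + 81 = 201→201, 56 + 119.4 = 175.4→175) → #F5C9AF
80%: (231 + 19.2 = 250.2→250, 120 + 108 = 228→228, 56 + 159.2 = 215.2→215) → #FAE4D7

#EC9360, #F1AE88, #F5C9AF, #FAE4D7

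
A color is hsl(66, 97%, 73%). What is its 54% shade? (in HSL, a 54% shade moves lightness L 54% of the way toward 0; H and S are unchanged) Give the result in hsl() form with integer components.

hsl(66, 97%, 34%)

L moves 54% from 73 toward 0: 73 − 39.42 = 33.58 → 34.
H and S are unchanged.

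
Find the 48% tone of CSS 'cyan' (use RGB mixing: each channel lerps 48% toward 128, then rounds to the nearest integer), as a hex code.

CSS cyan is rgb(0, 255, 255).
Per channel, c → c + 0.48(128 − c):
  R: 0 + 61.44 = 61.44 → 61
  G: 255 − 60.96 = 194.04 → 194
  B: 255 − 60.96 = 194.04 → 194
rgb(61, 194, 194) = #3dc2c2.

#3dc2c2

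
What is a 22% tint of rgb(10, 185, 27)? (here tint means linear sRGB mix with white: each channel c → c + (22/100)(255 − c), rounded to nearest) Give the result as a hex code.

#40C84D

Lerp each channel 22% toward 255:
  R: 10 + 53.9 = 63.9 → 64
  G: 185 + 15.4 = 200.4 → 200
  B: 27 + 0.22×(255−27) = 27 + 50.16 = 77.16 → 77
rgb(64, 200, 77) = #40C84D.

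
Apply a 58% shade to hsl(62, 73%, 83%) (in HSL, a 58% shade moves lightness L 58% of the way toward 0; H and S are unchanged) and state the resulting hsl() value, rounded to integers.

hsl(62, 73%, 35%)

L moves 58% from 83 toward 0: 83 − 48.14 = 34.86 → 35.
H and S are unchanged.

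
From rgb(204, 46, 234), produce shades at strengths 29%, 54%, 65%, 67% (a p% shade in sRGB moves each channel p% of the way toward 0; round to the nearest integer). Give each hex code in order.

#9121a6, #5e156c, #471052, #430f4d

29%: (204 − 59.16 = 144.84→145, 46 − 13.34 = 32.66→33, 234 − 67.86 = 166.14→166) → #9121a6
54%: (204 − 110.16 = 93.84→94, 46 − 24.84 = 21.16→21, 234 − 126.36 = 107.64→108) → #5e156c
65%: (204 − 132.6 = 71.4→71, 46 − 29.9 = 16.1→16, 234 − 152.1 = 81.9→82) → #471052
67%: (204 − 136.68 = 67.32→67, 46 − 30.82 = 15.18→15, 234 − 156.78 = 77.22→77) → #430f4d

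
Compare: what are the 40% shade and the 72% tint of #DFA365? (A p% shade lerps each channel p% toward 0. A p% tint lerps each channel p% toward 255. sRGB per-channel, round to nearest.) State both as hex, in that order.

#DFA365 is rgb(223, 163, 101).
40% shade:
  R: 223 + 0.4×(0−223) = 223 − 89.2 = 133.8 → 134
  G: 163 + 0.4×(0−163) = 163 − 65.2 = 97.8 → 98
  B: 101 + 0.4×(0−101) = 101 − 40.4 = 60.6 → 61
  → #86623D
72% tint:
  R: 223 + 23.04 = 246.04 → 246
  G: 163 + 0.72×(255−163) = 163 + 66.24 = 229.24 → 229
  B: 101 + 110.88 = 211.88 → 212
  → #F6E5D4

#86623D, #F6E5D4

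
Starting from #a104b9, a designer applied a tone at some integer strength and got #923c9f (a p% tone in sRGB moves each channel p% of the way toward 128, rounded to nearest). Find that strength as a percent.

#a104b9 is rgb(161, 4, 185); #923c9f is rgb(146, 60, 159).
On the G channel (widest range): 60 ≈ 4 + (p/100)(128 − 4), so p ≈ 100×(60 − 4)/(128 − 4) = 5600/124 = 45.16.
p = 45 reproduces all three channels after rounding.

45%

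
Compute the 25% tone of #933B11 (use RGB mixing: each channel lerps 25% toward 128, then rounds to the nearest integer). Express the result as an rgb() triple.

rgb(142, 76, 45)

#933B11 is rgb(147, 59, 17).
Per channel, c → c + 0.25(128 − c):
  R: 147 + 0.25×(128−147) = 147 − 4.75 = 142.25 → 142
  G: 59 + 0.25×(128−59) = 59 + 17.25 = 76.25 → 76
  B: 17 + 27.75 = 44.75 → 45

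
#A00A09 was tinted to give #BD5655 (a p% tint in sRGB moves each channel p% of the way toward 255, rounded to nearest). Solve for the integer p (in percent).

#A00A09 is rgb(160, 10, 9); #BD5655 is rgb(189, 86, 85).
On the B channel (widest range): 85 ≈ 9 + (p/100)(255 − 9), so p ≈ 100×(85 − 9)/(255 − 9) = 7600/246 = 30.89.
p = 31 reproduces all three channels after rounding.

31%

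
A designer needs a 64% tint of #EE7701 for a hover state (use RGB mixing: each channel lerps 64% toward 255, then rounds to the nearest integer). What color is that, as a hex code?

#F9CEA4

#EE7701 is rgb(238, 119, 1).
Lerp each channel 64% toward 255:
  R: 238 + 0.64×(255−238) = 238 + 10.88 = 248.88 → 249
  G: 119 + 0.64×(255−119) = 119 + 87.04 = 206.04 → 206
  B: 1 + 0.64×(255−1) = 1 + 162.56 = 163.56 → 164
rgb(249, 206, 164) = #F9CEA4.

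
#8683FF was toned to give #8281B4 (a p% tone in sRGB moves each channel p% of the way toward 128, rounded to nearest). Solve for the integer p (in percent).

59%

#8683FF is rgb(134, 131, 255); #8281B4 is rgb(130, 129, 180).
On the B channel (widest range): 180 ≈ 255 + (p/100)(128 − 255), so p ≈ 100×(180 − 255)/(128 − 255) = -7500/-127 = 59.06.
p = 59 reproduces all three channels after rounding.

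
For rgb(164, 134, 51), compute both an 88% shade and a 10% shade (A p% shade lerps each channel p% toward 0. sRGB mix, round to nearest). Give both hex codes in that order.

#141006, #94792e

88% shade:
  R: 164 + 0.88×(0−164) = 164 − 144.32 = 19.68 → 20
  G: 134 + 0.88×(0−134) = 134 − 117.92 = 16.08 → 16
  B: 51 + 0.88×(0−51) = 51 − 44.88 = 6.12 → 6
  → #141006
10% shade:
  R: 164 − 16.4 = 147.6 → 148
  G: 134 + 0.1×(0−134) = 134 − 13.4 = 120.6 → 121
  B: 51 − 5.1 = 45.9 → 46
  → #94792e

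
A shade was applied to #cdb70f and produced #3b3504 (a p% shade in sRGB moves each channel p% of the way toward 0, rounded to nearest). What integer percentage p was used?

71%

#cdb70f is rgb(205, 183, 15); #3b3504 is rgb(59, 53, 4).
On the R channel (widest range): 59 ≈ 205 + (p/100)(0 − 205), so p ≈ 100×(59 − 205)/(0 − 205) = -14600/-205 = 71.22.
p = 71 reproduces all three channels after rounding.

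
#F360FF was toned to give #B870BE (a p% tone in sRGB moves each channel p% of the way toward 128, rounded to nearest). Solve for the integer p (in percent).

51%

#F360FF is rgb(243, 96, 255); #B870BE is rgb(184, 112, 190).
On the B channel (widest range): 190 ≈ 255 + (p/100)(128 − 255), so p ≈ 100×(190 − 255)/(128 − 255) = -6500/-127 = 51.18.
p = 51 reproduces all three channels after rounding.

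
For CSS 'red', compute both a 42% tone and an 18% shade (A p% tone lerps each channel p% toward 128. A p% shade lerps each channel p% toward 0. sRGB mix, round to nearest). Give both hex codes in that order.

CSS red is rgb(255, 0, 0).
42% tone:
  R: 255 + 0.42×(128−255) = 255 − 53.34 = 201.66 → 202
  G: 0 + 0.42×(128−0) = 0 + 53.76 = 53.76 → 54
  B: 0 + 0.42×(128−0) = 0 + 53.76 = 53.76 → 54
  → #CA3636
18% shade:
  R: 255 + 0.18×(0−255) = 255 − 45.9 = 209.1 → 209
  G: 0 + 0 = 0 → 0
  B: 0 + 0 = 0 → 0
  → #D10000

#CA3636, #D10000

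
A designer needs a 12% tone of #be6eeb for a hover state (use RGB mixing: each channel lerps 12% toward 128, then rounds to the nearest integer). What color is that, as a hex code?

#be6eeb is rgb(190, 110, 235).
Per channel, c → c + 0.12(128 − c):
  R: 190 − 7.44 = 182.56 → 183
  G: 110 + 2.16 = 112.16 → 112
  B: 235 + 0.12×(128−235) = 235 − 12.84 = 222.16 → 222
rgb(183, 112, 222) = #b770de.

#b770de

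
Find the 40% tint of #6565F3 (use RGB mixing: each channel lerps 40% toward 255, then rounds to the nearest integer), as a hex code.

#6565F3 is rgb(101, 101, 243).
Lerp each channel 40% toward 255:
  R: 101 + 0.4×(255−101) = 101 + 61.6 = 162.6 → 163
  G: 101 + 0.4×(255−101) = 101 + 61.6 = 162.6 → 163
  B: 243 + 0.4×(255−243) = 243 + 4.8 = 247.8 → 248
rgb(163, 163, 248) = #A3A3F8.

#A3A3F8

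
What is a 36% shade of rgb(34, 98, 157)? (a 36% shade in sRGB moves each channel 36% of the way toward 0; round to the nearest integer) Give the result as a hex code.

#163F64

Lerp each channel 36% toward 0:
  R: 34 + 0.36×(0−34) = 34 − 12.24 = 21.76 → 22
  G: 98 − 35.28 = 62.72 → 63
  B: 157 + 0.36×(0−157) = 157 − 56.52 = 100.48 → 100
rgb(22, 63, 100) = #163F64.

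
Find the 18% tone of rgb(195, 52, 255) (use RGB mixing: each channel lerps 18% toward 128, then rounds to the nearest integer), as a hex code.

#B742E8

Per channel, c → c + 0.18(128 − c):
  R: 195 − 12.06 = 182.94 → 183
  G: 52 + 13.68 = 65.68 → 66
  B: 255 + 0.18×(128−255) = 255 − 22.86 = 232.14 → 232
rgb(183, 66, 232) = #B742E8.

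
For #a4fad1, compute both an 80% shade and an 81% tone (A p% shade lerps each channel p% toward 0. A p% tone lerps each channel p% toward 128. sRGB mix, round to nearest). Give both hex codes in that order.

#a4fad1 is rgb(164, 250, 209).
80% shade:
  R: 164 + 0.8×(0−164) = 164 − 131.2 = 32.8 → 33
  G: 250 − 200 = 50 → 50
  B: 209 + 0.8×(0−209) = 209 − 167.2 = 41.8 → 42
  → #21322a
81% tone:
  R: 164 + 0.81×(128−164) = 164 − 29.16 = 134.84 → 135
  G: 250 − 98.82 = 151.18 → 151
  B: 209 − 65.61 = 143.39 → 143
  → #87978f

#21322a, #87978f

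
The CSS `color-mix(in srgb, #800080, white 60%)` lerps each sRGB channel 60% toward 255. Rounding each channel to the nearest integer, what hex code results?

#CC99CC

#800080 is rgb(128, 0, 128).
Lerp each channel 60% toward 255:
  R: 128 + 76.2 = 204.2 → 204
  G: 0 + 0.6×(255−0) = 0 + 153 = 153 → 153
  B: 128 + 0.6×(255−128) = 128 + 76.2 = 204.2 → 204
rgb(204, 153, 204) = #CC99CC.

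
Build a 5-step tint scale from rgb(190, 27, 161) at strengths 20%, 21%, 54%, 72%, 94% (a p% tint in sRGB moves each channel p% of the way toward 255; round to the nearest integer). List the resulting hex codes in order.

20%: (190 + 13 = 203→203, 27 + 45.6 = 72.6→73, 161 + 18.8 = 179.8→180) → #CB49B4
21%: (190 + 13.65 = 203.65→204, 27 + 47.88 = 74.88→75, 161 + 19.74 = 180.74→181) → #CC4BB5
54%: (190 + 35.1 = 225.1→225, 27 + 123.12 = 150.12→150, 161 + 50.76 = 211.76→212) → #E196D4
72%: (190 + 46.8 = 236.8→237, 27 + 164.16 = 191.16→191, 161 + 67.68 = 228.68→229) → #EDBFE5
94%: (190 + 61.1 = 251.1→251, 27 + 214.32 = 241.32→241, 161 + 88.36 = 249.36→249) → #FBF1F9

#CB49B4, #CC4BB5, #E196D4, #EDBFE5, #FBF1F9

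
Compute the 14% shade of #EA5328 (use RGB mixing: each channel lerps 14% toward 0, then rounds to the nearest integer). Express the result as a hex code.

#EA5328 is rgb(234, 83, 40).
Per channel, c → c + 0.14(0 − c):
  R: 234 − 32.76 = 201.24 → 201
  G: 83 + 0.14×(0−83) = 83 − 11.62 = 71.38 → 71
  B: 40 + 0.14×(0−40) = 40 − 5.6 = 34.4 → 34
rgb(201, 71, 34) = #C94722.

#C94722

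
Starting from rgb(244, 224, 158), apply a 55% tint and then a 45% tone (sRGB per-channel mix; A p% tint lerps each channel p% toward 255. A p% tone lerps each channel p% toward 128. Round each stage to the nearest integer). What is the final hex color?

#c3beae

Lerp each channel 55% toward 255:
  R: 244 + 6.05 = 250.05 → 250
  G: 224 + 0.55×(255−224) = 224 + 17.05 = 241.05 → 241
  B: 158 + 53.35 = 211.35 → 211
After the tint: rgb(250, 241, 211) = #faf1d3.
Lerp each channel 45% toward 128:
  R: 250 + 0.45×(128−250) = 250 − 54.9 = 195.1 → 195
  G: 241 + 0.45×(128−241) = 241 − 50.85 = 190.15 → 190
  B: 211 − 37.35 = 173.65 → 174
rgb(195, 190, 174) = #c3beae.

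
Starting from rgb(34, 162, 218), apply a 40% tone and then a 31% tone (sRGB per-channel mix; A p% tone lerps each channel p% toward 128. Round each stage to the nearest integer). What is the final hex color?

A 40% tone moves each channel 40% toward 128:
  R: 34 + 37.6 = 71.6 → 72
  G: 162 − 13.6 = 148.4 → 148
  B: 218 + 0.4×(128−218) = 218 − 36 = 182 → 182
After the tone: rgb(72, 148, 182) = #4894B6.
Lerp each channel 31% toward 128:
  R: 72 + 0.31×(128−72) = 72 + 17.36 = 89.36 → 89
  G: 148 + 0.31×(128−148) = 148 − 6.2 = 141.8 → 142
  B: 182 + 0.31×(128−182) = 182 − 16.74 = 165.26 → 165
rgb(89, 142, 165) = #598EA5.

#598EA5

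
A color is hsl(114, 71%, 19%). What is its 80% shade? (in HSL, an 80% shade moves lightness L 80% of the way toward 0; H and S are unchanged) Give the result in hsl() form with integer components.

L moves 80% from 19 toward 0: 19 − 15.2 = 3.8 → 4.
H and S are unchanged.

hsl(114, 71%, 4%)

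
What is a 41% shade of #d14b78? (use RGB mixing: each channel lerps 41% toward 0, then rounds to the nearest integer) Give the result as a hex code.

#d14b78 is rgb(209, 75, 120).
A 41% shade moves each channel 41% toward 0:
  R: 209 + 0.41×(0−209) = 209 − 85.69 = 123.31 → 123
  G: 75 + 0.41×(0−75) = 75 − 30.75 = 44.25 → 44
  B: 120 − 49.2 = 70.8 → 71
rgb(123, 44, 71) = #7b2c47.

#7b2c47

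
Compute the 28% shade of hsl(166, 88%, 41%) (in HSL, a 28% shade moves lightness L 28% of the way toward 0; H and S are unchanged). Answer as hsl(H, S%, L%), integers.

L moves 28% from 41 toward 0: 41 − 11.48 = 29.52 → 30.
H and S are unchanged.

hsl(166, 88%, 30%)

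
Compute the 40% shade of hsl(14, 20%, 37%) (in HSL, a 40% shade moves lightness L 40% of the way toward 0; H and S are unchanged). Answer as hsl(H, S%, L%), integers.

L moves 40% from 37 toward 0: 37 − 14.8 = 22.2 → 22.
H and S are unchanged.

hsl(14, 20%, 22%)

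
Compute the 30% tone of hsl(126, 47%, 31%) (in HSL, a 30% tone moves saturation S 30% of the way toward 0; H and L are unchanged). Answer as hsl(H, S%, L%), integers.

hsl(126, 33%, 31%)

S moves 30% from 47 toward 0: 47 − 14.1 = 32.9 → 33.
H and L are unchanged.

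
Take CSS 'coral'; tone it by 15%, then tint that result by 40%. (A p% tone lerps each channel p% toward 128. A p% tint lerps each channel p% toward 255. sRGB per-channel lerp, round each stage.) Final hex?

#F4B29A

CSS coral is rgb(255, 127, 80).
Lerp each channel 15% toward 128:
  R: 255 + 0.15×(128−255) = 255 − 19.05 = 235.95 → 236
  G: 127 + 0.15 = 127.15 → 127
  B: 80 + 0.15×(128−80) = 80 + 7.2 = 87.2 → 87
After the tone: rgb(236, 127, 87) = #EC7F57.
A 40% tint moves each channel 40% toward 255:
  R: 236 + 0.4×(255−236) = 236 + 7.6 = 243.6 → 244
  G: 127 + 51.2 = 178.2 → 178
  B: 87 + 0.4×(255−87) = 87 + 67.2 = 154.2 → 154
rgb(244, 178, 154) = #F4B29A.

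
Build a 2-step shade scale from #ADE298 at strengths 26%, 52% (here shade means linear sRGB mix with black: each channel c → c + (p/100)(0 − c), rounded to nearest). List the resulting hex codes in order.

#80A770, #536C49

#ADE298 is rgb(173, 226, 152).
26%: (173 − 44.98 = 128.02→128, 226 − 58.76 = 167.24→167, 152 − 39.52 = 112.48→112) → #80A770
52%: (173 − 89.96 = 83.04→83, 226 − 117.52 = 108.48→108, 152 − 79.04 = 72.96→73) → #536C49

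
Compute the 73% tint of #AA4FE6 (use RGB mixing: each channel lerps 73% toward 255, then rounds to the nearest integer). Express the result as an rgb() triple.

rgb(232, 207, 248)

#AA4FE6 is rgb(170, 79, 230).
A 73% tint moves each channel 73% toward 255:
  R: 170 + 0.73×(255−170) = 170 + 62.05 = 232.05 → 232
  G: 79 + 0.73×(255−79) = 79 + 128.48 = 207.48 → 207
  B: 230 + 0.73×(255−230) = 230 + 18.25 = 248.25 → 248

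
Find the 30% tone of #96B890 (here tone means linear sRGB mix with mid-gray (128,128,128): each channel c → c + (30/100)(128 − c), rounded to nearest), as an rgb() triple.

#96B890 is rgb(150, 184, 144).
Lerp each channel 30% toward 128:
  R: 150 − 6.6 = 143.4 → 143
  G: 184 − 16.8 = 167.2 → 167
  B: 144 − 4.8 = 139.2 → 139

rgb(143, 167, 139)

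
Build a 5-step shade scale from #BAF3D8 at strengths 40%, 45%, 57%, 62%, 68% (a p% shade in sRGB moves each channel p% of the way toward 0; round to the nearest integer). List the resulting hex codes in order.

#BAF3D8 is rgb(186, 243, 216).
40%: (186 − 74.4 = 111.6→112, 243 − 97.2 = 145.8→146, 216 − 86.4 = 129.6→130) → #709282
45%: (186 − 83.7 = 102.3→102, 243 − 109.35 = 133.65→134, 216 − 97.2 = 118.8→119) → #668677
57%: (186 − 106.02 = 79.98→80, 243 − 138.51 = 104.49→104, 216 − 123.12 = 92.88→93) → #50685D
62%: (186 − 115.32 = 70.68→71, 243 − 150.66 = 92.34→92, 216 − 133.92 = 82.08→82) → #475C52
68%: (186 − 126.48 = 59.52→60, 243 − 165.24 = 77.76→78, 216 − 146.88 = 69.12→69) → #3C4E45

#709282, #668677, #50685D, #475C52, #3C4E45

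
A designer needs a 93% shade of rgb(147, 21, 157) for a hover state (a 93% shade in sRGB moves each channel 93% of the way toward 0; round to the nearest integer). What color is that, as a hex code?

A 93% shade moves each channel 93% toward 0:
  R: 147 + 0.93×(0−147) = 147 − 136.71 = 10.29 → 10
  G: 21 − 19.53 = 1.47 → 1
  B: 157 + 0.93×(0−157) = 157 − 146.01 = 10.99 → 11
rgb(10, 1, 11) = #0A010B.

#0A010B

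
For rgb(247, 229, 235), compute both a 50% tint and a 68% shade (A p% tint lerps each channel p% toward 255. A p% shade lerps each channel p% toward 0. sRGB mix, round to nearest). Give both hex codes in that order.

#FBF2F5, #4F494B

50% tint:
  R: 247 + 0.5×(255−247) = 247 + 4 = 251 → 251
  G: 229 + 0.5×(255−229) = 229 + 13 = 242 → 242
  B: 235 + 0.5×(255−235) = 235 + 10 = 245 → 245
  → #FBF2F5
68% shade:
  R: 247 − 167.96 = 79.04 → 79
  G: 229 − 155.72 = 73.28 → 73
  B: 235 + 0.68×(0−235) = 235 − 159.8 = 75.2 → 75
  → #4F494B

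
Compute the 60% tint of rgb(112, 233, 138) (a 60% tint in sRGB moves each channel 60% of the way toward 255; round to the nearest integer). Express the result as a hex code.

#C6F6D0

A 60% tint moves each channel 60% toward 255:
  R: 112 + 85.8 = 197.8 → 198
  G: 233 + 13.2 = 246.2 → 246
  B: 138 + 70.2 = 208.2 → 208
rgb(198, 246, 208) = #C6F6D0.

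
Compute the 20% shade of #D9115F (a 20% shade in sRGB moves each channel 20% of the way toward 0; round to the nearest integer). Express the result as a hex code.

#AE0E4C

#D9115F is rgb(217, 17, 95).
A 20% shade moves each channel 20% toward 0:
  R: 217 − 43.4 = 173.6 → 174
  G: 17 + 0.2×(0−17) = 17 − 3.4 = 13.6 → 14
  B: 95 − 19 = 76 → 76
rgb(174, 14, 76) = #AE0E4C.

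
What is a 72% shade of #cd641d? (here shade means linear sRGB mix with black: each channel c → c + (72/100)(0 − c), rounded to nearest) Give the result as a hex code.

#391c08

#cd641d is rgb(205, 100, 29).
Lerp each channel 72% toward 0:
  R: 205 + 0.72×(0−205) = 205 − 147.6 = 57.4 → 57
  G: 100 + 0.72×(0−100) = 100 − 72 = 28 → 28
  B: 29 − 20.88 = 8.12 → 8
rgb(57, 28, 8) = #391c08.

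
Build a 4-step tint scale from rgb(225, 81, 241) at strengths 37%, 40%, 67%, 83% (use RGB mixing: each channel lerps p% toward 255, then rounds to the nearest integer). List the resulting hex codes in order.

37%: (225 + 11.1 = 236.1→236, 81 + 64.38 = 145.38→145, 241 + 5.18 = 246.18→246) → #ec91f6
40%: (225 + 12 = 237→237, 81 + 69.6 = 150.6→151, 241 + 5.6 = 246.6→247) → #ed97f7
67%: (225 + 20.1 = 245.1→245, 81 + 116.58 = 197.58→198, 241 + 9.38 = 250.38→250) → #f5c6fa
83%: (225 + 24.9 = 249.9→250, 81 + 144.42 = 225.42→225, 241 + 11.62 = 252.62→253) → #fae1fd

#ec91f6, #ed97f7, #f5c6fa, #fae1fd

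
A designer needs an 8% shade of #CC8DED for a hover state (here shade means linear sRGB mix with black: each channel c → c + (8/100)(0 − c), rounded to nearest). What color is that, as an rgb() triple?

rgb(188, 130, 218)

#CC8DED is rgb(204, 141, 237).
An 8% shade moves each channel 8% toward 0:
  R: 204 + 0.08×(0−204) = 204 − 16.32 = 187.68 → 188
  G: 141 − 11.28 = 129.72 → 130
  B: 237 + 0.08×(0−237) = 237 − 18.96 = 218.04 → 218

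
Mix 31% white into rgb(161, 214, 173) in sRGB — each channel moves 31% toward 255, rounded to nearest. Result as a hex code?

#bee3c6

Lerp each channel 31% toward 255:
  R: 161 + 29.14 = 190.14 → 190
  G: 214 + 0.31×(255−214) = 214 + 12.71 = 226.71 → 227
  B: 173 + 0.31×(255−173) = 173 + 25.42 = 198.42 → 198
rgb(190, 227, 198) = #bee3c6.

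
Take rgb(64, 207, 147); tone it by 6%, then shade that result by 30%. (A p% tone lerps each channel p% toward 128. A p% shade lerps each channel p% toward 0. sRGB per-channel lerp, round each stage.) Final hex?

Per channel, c → c + 0.06(128 − c):
  R: 64 + 0.06×(128−64) = 64 + 3.84 = 67.84 → 68
  G: 207 − 4.74 = 202.26 → 202
  B: 147 − 1.14 = 145.86 → 146
After the tone: rgb(68, 202, 146) = #44ca92.
Lerp each channel 30% toward 0:
  R: 68 + 0.3×(0−68) = 68 − 20.4 = 47.6 → 48
  G: 202 − 60.6 = 141.4 → 141
  B: 146 + 0.3×(0−146) = 146 − 43.8 = 102.2 → 102
rgb(48, 141, 102) = #308d66.

#308d66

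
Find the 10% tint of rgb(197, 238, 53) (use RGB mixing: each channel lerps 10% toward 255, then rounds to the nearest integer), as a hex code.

Per channel, c → c + 0.1(255 − c):
  R: 197 + 0.1×(255−197) = 197 + 5.8 = 202.8 → 203
  G: 238 + 1.7 = 239.7 → 240
  B: 53 + 0.1×(255−53) = 53 + 20.2 = 73.2 → 73
rgb(203, 240, 73) = #CBF049.

#CBF049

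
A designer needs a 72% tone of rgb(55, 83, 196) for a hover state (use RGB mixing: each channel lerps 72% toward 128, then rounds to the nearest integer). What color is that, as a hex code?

Per channel, c → c + 0.72(128 − c):
  R: 55 + 52.56 = 107.56 → 108
  G: 83 + 0.72×(128−83) = 83 + 32.4 = 115.4 → 115
  B: 196 + 0.72×(128−196) = 196 − 48.96 = 147.04 → 147
rgb(108, 115, 147) = #6C7393.

#6C7393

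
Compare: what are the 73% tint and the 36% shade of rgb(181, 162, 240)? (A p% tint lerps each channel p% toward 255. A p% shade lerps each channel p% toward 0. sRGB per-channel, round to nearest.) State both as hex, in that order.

73% tint:
  R: 181 + 54.02 = 235.02 → 235
  G: 162 + 0.73×(255−162) = 162 + 67.89 = 229.89 → 230
  B: 240 + 10.95 = 250.95 → 251
  → #ebe6fb
36% shade:
  R: 181 + 0.36×(0−181) = 181 − 65.16 = 115.84 → 116
  G: 162 − 58.32 = 103.68 → 104
  B: 240 + 0.36×(0−240) = 240 − 86.4 = 153.6 → 154
  → #74689a

#ebe6fb, #74689a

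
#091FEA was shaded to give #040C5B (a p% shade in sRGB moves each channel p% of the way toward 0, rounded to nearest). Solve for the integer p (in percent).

#091FEA is rgb(9, 31, 234); #040C5B is rgb(4, 12, 91).
On the B channel (widest range): 91 ≈ 234 + (p/100)(0 − 234), so p ≈ 100×(91 − 234)/(0 − 234) = -14300/-234 = 61.11.
p = 61 reproduces all three channels after rounding.

61%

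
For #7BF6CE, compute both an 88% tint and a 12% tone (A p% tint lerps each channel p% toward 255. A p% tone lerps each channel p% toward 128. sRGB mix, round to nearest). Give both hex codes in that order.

#7BF6CE is rgb(123, 246, 206).
88% tint:
  R: 123 + 116.16 = 239.16 → 239
  G: 246 + 0.88×(255−246) = 246 + 7.92 = 253.92 → 254
  B: 206 + 0.88×(255−206) = 206 + 43.12 = 249.12 → 249
  → #EFFEF9
12% tone:
  R: 123 + 0.12×(128−123) = 123 + 0.6 = 123.6 → 124
  G: 246 + 0.12×(128−246) = 246 − 14.16 = 231.84 → 232
  B: 206 + 0.12×(128−206) = 206 − 9.36 = 196.64 → 197
  → #7CE8C5

#EFFEF9, #7CE8C5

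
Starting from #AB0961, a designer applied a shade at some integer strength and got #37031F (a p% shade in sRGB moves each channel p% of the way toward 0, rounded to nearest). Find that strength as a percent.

#AB0961 is rgb(171, 9, 97); #37031F is rgb(55, 3, 31).
On the R channel (widest range): 55 ≈ 171 + (p/100)(0 − 171), so p ≈ 100×(55 − 171)/(0 − 171) = -11600/-171 = 67.84.
p = 68 reproduces all three channels after rounding.

68%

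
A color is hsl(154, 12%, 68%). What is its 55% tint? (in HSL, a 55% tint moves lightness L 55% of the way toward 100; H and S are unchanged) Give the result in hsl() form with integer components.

L moves 55% from 68 toward 100: 68 + 17.6 = 85.6 → 86.
H and S are unchanged.

hsl(154, 12%, 86%)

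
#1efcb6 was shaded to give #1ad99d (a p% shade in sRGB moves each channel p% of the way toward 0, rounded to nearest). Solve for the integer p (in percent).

#1efcb6 is rgb(30, 252, 182); #1ad99d is rgb(26, 217, 157).
On the G channel (widest range): 217 ≈ 252 + (p/100)(0 − 252), so p ≈ 100×(217 − 252)/(0 − 252) = -3500/-252 = 13.89.
p = 14 reproduces all three channels after rounding.

14%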